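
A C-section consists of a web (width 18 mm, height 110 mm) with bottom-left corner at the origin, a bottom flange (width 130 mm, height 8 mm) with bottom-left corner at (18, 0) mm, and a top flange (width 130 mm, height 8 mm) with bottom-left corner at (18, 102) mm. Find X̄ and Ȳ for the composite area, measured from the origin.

web: A = 18 × 110 = 1980.00, centroid at (9.00, 55.00).
bottom flange: A = 130 × 8 = 1040.00, centroid at (83.00, 4.00).
top flange: A = 130 × 8 = 1040.00, centroid at (83.00, 106.00).
ΣA = 4060.00 mm²
ΣAX̄ = (1980.00)(9.00) + (1040.00)(83.00) + (1040.00)(83.00) = 190460.00 mm³
ΣAȲ = (1980.00)(55.00) + (1040.00)(4.00) + (1040.00)(106.00) = 223300.00 mm³
X̄ = 190460.00 / 4060.00 = 46.91 mm
Ȳ = 223300.00 / 4060.00 = 55.00 mm

X̄ = 46.91 mm, Ȳ = 55.00 mm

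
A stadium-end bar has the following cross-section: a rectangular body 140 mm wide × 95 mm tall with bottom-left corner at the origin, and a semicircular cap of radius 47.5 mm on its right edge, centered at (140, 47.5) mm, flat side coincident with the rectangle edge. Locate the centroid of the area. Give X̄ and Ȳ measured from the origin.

X̄ = 88.97 mm, Ȳ = 47.50 mm

rectangular body: A = 140 × 95 = 13300.00, centroid at (70.00, 47.50).
semicircular end: A = ½π·47.5² = 3544.11, centroid at (160.16, 47.50).
ΣA = 16844.11 mm², ΣAX̄ = 1498623.21 mm³, ΣAȲ = 800095.19 mm³.
X̄ = 1498623.21/16844.11 = 88.97 mm; Ȳ = 800095.19/16844.11 = 47.50 mm.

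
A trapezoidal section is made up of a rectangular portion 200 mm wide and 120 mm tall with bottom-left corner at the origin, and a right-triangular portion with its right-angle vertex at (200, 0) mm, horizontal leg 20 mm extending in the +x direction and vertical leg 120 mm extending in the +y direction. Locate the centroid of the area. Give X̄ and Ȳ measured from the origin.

X̄ = 105.08 mm, Ȳ = 59.05 mm

rectangular portion: A = 200 × 120 = 24000.00, centroid at (100.00, 60.00).
triangular portion: A = ½·20·120 = 1200.00, centroid at (206.67, 40.00).
ΣA = 25200.00 mm², ΣAX̄ = 2648000.00 mm³, ΣAȲ = 1488000.00 mm³.
X̄ = 2648000.00/25200.00 = 105.08 mm; Ȳ = 1488000.00/25200.00 = 59.05 mm.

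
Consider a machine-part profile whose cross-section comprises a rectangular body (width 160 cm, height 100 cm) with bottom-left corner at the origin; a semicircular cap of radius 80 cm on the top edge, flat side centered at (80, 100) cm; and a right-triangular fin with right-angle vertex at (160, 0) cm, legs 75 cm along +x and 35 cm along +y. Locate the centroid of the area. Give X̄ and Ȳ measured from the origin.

X̄ = 85.04 cm, Ȳ = 79.00 cm

rectangular body: A = 160 × 100 = 16000.00, centroid at (80.00, 50.00).
semicircular top: A = ½π·80² = 10053.10, centroid at (80.00, 133.95).
triangular fin: A = ½·75·35 = 1312.50, centroid at (185.00, 11.67).
ΣA = 27365.60 cm²
ΣAX̄ = (16000.00)(80.00) + (10053.10)(80.00) + (1312.50)(185.00) = 2327060.22 cm³
ΣAȲ = (16000.00)(50.00) + (10053.10)(133.95) + (1312.50)(11.67) = 2161955.48 cm³
X̄ = 2327060.22 / 27365.60 = 85.04 cm
Ȳ = 2161955.48 / 27365.60 = 79.00 cm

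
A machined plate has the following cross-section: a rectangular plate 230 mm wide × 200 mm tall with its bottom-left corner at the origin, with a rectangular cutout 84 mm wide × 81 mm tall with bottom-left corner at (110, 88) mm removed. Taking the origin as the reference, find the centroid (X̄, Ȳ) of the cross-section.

X̄ = 108.58 mm, Ȳ = 95.05 mm

plate: A = 230 × 200 = 46000.00, centroid at (115.00, 100.00).
hole: A = −(84 × 81) = -6804.00, centroid at (152.00, 128.50).
ΣA = 39196.00 mm²
ΣAX̄ = (46000.00)(115.00) + (-6804.00)(152.00) = 4255792.00 mm³
ΣAȲ = (46000.00)(100.00) + (-6804.00)(128.50) = 3725686.00 mm³
X̄ = 4255792.00 / 39196.00 = 108.58 mm
Ȳ = 3725686.00 / 39196.00 = 95.05 mm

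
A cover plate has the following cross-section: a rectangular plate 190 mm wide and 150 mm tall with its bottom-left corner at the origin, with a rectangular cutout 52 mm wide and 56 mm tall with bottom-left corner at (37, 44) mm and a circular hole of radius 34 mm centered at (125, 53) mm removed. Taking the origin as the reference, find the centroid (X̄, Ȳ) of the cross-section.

X̄ = 94.28 mm, Ȳ = 79.04 mm

plate: A = 190 × 150 = 28500.00, centroid at (95.00, 75.00).
hole 1: A = −(52 × 56) = -2912.00, centroid at (63.00, 72.00).
hole 2: A = −π·34² = -3631.68, centroid at (125.00, 53.00).
ΣA = 21956.32 mm², ΣAX̄ = 2070083.86 mm³, ΣAȲ = 1735356.90 mm³.
X̄ = 2070083.86/21956.32 = 94.28 mm; Ȳ = 1735356.90/21956.32 = 79.04 mm.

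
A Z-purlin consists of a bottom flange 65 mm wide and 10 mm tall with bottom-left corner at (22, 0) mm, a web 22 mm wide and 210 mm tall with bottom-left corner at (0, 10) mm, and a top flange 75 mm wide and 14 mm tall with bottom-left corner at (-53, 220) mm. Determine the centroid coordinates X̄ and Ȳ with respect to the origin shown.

bottom flange: A = 65 × 10 = 650.00, centroid at (54.50, 5.00).
web: A = 22 × 210 = 4620.00, centroid at (11.00, 115.00).
top flange: A = 75 × 14 = 1050.00, centroid at (-15.50, 227.00).
ΣA = 6320.00 mm², ΣAX̄ = 69970.00 mm³, ΣAȲ = 772900.00 mm³.
X̄ = 69970.00/6320.00 = 11.07 mm; Ȳ = 772900.00/6320.00 = 122.29 mm.

X̄ = 11.07 mm, Ȳ = 122.29 mm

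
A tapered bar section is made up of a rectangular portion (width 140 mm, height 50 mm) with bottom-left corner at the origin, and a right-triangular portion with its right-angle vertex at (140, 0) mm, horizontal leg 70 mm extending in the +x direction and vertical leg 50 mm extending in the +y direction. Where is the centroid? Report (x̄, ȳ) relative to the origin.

x̄ = 88.67 mm, ȳ = 23.33 mm

rectangular portion: A = 140 × 50 = 7000.00, centroid at (70.00, 25.00).
triangular portion: A = ½·70·50 = 1750.00, centroid at (163.33, 16.67).
ΣA = 8750.00 mm², ΣAx̄ = 775833.33 mm³, ΣAȳ = 204166.67 mm³.
x̄ = 775833.33/8750.00 = 88.67 mm; ȳ = 204166.67/8750.00 = 23.33 mm.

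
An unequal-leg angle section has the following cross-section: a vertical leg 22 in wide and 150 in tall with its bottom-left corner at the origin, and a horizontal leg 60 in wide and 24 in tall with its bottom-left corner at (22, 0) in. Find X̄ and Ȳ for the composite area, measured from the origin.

Part | A | x̄ᵢ | ȳᵢ | A·x̄ᵢ | A·ȳᵢ
vertical leg | 3300.00 | 11.00 | 75.00 | 36300.00 | 247500.00
horizontal leg | 1440.00 | 52.00 | 12.00 | 74880.00 | 17280.00
Σ | 4740.00 |  |  | 111180.00 | 264780.00
X̄ = 111180.00 / 4740.00 = 23.46 in
Ȳ = 264780.00 / 4740.00 = 55.86 in

X̄ = 23.46 in, Ȳ = 55.86 in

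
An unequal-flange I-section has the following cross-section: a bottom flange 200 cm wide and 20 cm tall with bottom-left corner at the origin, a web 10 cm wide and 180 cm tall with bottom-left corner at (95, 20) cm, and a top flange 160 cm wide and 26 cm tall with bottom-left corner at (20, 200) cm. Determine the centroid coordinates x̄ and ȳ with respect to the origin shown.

bottom flange: A = 200 × 20 = 4000.00, centroid at (100.00, 10.00).
web: A = 10 × 180 = 1800.00, centroid at (100.00, 110.00).
top flange: A = 160 × 26 = 4160.00, centroid at (100.00, 213.00).
ΣA = 9960.00 cm², ΣAx̄ = 996000.00 cm³, ΣAȳ = 1124080.00 cm³.
x̄ = 996000.00/9960.00 = 100.00 cm; ȳ = 1124080.00/9960.00 = 112.86 cm.

x̄ = 100.00 cm, ȳ = 112.86 cm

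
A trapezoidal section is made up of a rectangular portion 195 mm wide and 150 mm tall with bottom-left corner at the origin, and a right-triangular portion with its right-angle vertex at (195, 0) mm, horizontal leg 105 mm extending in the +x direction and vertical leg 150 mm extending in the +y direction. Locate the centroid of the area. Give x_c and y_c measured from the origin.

x_c = 125.61 mm, y_c = 69.70 mm

rectangular portion: A = 195 × 150 = 29250.00, centroid at (97.50, 75.00).
triangular portion: A = ½·105·150 = 7875.00, centroid at (230.00, 50.00).
ΣA = 37125.00 mm²
ΣAx_c = (29250.00)(97.50) + (7875.00)(230.00) = 4663125.00 mm³
ΣAy_c = (29250.00)(75.00) + (7875.00)(50.00) = 2587500.00 mm³
x_c = 4663125.00 / 37125.00 = 125.61 mm
y_c = 2587500.00 / 37125.00 = 69.70 mm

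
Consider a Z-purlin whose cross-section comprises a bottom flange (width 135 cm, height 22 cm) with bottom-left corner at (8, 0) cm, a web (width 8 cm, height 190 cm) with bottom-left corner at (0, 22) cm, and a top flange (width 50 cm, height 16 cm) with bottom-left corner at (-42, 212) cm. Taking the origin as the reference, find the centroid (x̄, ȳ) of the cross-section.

bottom flange: A = 135 × 22 = 2970.00, centroid at (75.50, 11.00).
web: A = 8 × 190 = 1520.00, centroid at (4.00, 117.00).
top flange: A = 50 × 16 = 800.00, centroid at (-17.00, 220.00).
ΣA = 5290.00 cm², ΣAx̄ = 216715.00 cm³, ΣAȳ = 386510.00 cm³.
x̄ = 216715.00/5290.00 = 40.97 cm; ȳ = 386510.00/5290.00 = 73.06 cm.

x̄ = 40.97 cm, ȳ = 73.06 cm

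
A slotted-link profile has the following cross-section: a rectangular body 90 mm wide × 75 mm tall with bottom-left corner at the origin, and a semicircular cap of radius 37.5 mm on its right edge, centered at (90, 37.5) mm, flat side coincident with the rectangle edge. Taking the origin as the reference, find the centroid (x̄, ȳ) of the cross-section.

rectangular body: A = 90 × 75 = 6750.00, centroid at (45.00, 37.50).
semicircular end: A = ½π·37.5² = 2208.93, centroid at (105.92, 37.50).
ΣA = 8958.93 mm²
ΣAx̄ = (6750.00)(45.00) + (2208.93)(105.92) = 537710.16 mm³
ΣAȳ = (6750.00)(37.50) + (2208.93)(37.50) = 335959.96 mm³
x̄ = 537710.16 / 8958.93 = 60.02 mm
ȳ = 335959.96 / 8958.93 = 37.50 mm

x̄ = 60.02 mm, ȳ = 37.50 mm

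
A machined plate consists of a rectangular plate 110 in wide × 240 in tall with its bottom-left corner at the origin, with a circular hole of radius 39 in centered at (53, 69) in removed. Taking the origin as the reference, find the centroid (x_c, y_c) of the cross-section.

plate: A = 110 × 240 = 26400.00, centroid at (55.00, 120.00).
hole: A = −π·39² = -4778.36, centroid at (53.00, 69.00).
ΣA = 21621.64 in², ΣAx_c = 1198746.79 in³, ΣAy_c = 2838292.99 in³.
x_c = 1198746.79/21621.64 = 55.44 in; y_c = 2838292.99/21621.64 = 131.27 in.

x_c = 55.44 in, y_c = 131.27 in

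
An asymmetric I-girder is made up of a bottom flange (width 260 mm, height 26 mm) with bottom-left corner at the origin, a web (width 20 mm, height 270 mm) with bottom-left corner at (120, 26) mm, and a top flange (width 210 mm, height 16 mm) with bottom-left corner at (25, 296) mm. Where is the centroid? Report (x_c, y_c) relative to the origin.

x_c = 130.00 mm, y_c = 127.49 mm

bottom flange: A = 260 × 26 = 6760.00, centroid at (130.00, 13.00).
web: A = 20 × 270 = 5400.00, centroid at (130.00, 161.00).
top flange: A = 210 × 16 = 3360.00, centroid at (130.00, 304.00).
ΣA = 15520.00 mm², ΣAx_c = 2017600.00 mm³, ΣAy_c = 1978720.00 mm³.
x_c = 2017600.00/15520.00 = 130.00 mm; y_c = 1978720.00/15520.00 = 127.49 mm.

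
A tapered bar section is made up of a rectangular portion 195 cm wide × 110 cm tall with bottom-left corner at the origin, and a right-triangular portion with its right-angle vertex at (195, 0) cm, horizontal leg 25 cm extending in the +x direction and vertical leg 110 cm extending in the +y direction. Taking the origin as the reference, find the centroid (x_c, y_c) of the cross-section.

x_c = 103.88 cm, y_c = 53.90 cm

rectangular portion: A = 195 × 110 = 21450.00, centroid at (97.50, 55.00).
triangular portion: A = ½·25·110 = 1375.00, centroid at (203.33, 36.67).
ΣA = 22825.00 cm²
ΣAx_c = (21450.00)(97.50) + (1375.00)(203.33) = 2370958.33 cm³
ΣAy_c = (21450.00)(55.00) + (1375.00)(36.67) = 1230166.67 cm³
x_c = 2370958.33 / 22825.00 = 103.88 cm
y_c = 1230166.67 / 22825.00 = 53.90 cm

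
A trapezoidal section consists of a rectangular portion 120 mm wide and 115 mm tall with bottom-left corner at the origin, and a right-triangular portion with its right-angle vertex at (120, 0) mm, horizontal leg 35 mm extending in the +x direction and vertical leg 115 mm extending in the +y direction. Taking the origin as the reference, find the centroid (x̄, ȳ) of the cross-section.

Part | A | x̄ᵢ | ȳᵢ | A·x̄ᵢ | A·ȳᵢ
rectangular portion | 13800.00 | 60.00 | 57.50 | 828000.00 | 793500.00
triangular portion | 2012.50 | 131.67 | 38.33 | 264979.17 | 77145.83
Σ | 15812.50 |  |  | 1092979.17 | 870645.83
x̄ = 1092979.17 / 15812.50 = 69.12 mm
ȳ = 870645.83 / 15812.50 = 55.06 mm

x̄ = 69.12 mm, ȳ = 55.06 mm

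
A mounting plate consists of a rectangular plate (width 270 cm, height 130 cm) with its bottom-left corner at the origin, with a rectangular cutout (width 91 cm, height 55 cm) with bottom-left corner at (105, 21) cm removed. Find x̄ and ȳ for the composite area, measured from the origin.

x̄ = 132.42 cm, ȳ = 67.74 cm

plate: A = 270 × 130 = 35100.00, centroid at (135.00, 65.00).
hole: A = −(91 × 55) = -5005.00, centroid at (150.50, 48.50).
ΣA = 30095.00 cm², ΣAx̄ = 3985247.50 cm³, ΣAȳ = 2038757.50 cm³.
x̄ = 3985247.50/30095.00 = 132.42 cm; ȳ = 2038757.50/30095.00 = 67.74 cm.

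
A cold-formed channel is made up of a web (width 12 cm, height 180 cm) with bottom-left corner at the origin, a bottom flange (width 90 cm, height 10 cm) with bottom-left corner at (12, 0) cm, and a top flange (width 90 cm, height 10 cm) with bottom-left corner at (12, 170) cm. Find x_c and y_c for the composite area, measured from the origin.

x_c = 29.18 cm, y_c = 90.00 cm

web: A = 12 × 180 = 2160.00, centroid at (6.00, 90.00).
bottom flange: A = 90 × 10 = 900.00, centroid at (57.00, 5.00).
top flange: A = 90 × 10 = 900.00, centroid at (57.00, 175.00).
ΣA = 3960.00 cm²
ΣAx_c = (2160.00)(6.00) + (900.00)(57.00) + (900.00)(57.00) = 115560.00 cm³
ΣAy_c = (2160.00)(90.00) + (900.00)(5.00) + (900.00)(175.00) = 356400.00 cm³
x_c = 115560.00 / 3960.00 = 29.18 cm
y_c = 356400.00 / 3960.00 = 90.00 cm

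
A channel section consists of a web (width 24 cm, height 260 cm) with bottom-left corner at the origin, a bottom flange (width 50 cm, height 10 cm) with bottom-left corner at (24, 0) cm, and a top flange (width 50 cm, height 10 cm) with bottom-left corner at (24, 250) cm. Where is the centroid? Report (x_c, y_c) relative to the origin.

Part | A | x̄ᵢ | ȳᵢ | A·x̄ᵢ | A·ȳᵢ
web | 6240.00 | 12.00 | 130.00 | 74880.00 | 811200.00
bottom flange | 500.00 | 49.00 | 5.00 | 24500.00 | 2500.00
top flange | 500.00 | 49.00 | 255.00 | 24500.00 | 127500.00
Σ | 7240.00 |  |  | 123880.00 | 941200.00
x_c = 123880.00 / 7240.00 = 17.11 cm
y_c = 941200.00 / 7240.00 = 130.00 cm

x_c = 17.11 cm, y_c = 130.00 cm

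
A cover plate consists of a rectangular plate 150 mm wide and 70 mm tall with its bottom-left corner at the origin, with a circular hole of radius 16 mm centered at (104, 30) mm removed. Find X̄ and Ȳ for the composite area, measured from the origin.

Part | A | x̄ᵢ | ȳᵢ | A·x̄ᵢ | A·ȳᵢ
plate | 10500.00 | 75.00 | 35.00 | 787500.00 | 367500.00
hole | -804.25 | 104.00 | 30.00 | -83641.76 | -24127.43
Σ | 9695.75 |  |  | 703858.24 | 343372.57
X̄ = 703858.24 / 9695.75 = 72.59 mm
Ȳ = 343372.57 / 9695.75 = 35.41 mm

X̄ = 72.59 mm, Ȳ = 35.41 mm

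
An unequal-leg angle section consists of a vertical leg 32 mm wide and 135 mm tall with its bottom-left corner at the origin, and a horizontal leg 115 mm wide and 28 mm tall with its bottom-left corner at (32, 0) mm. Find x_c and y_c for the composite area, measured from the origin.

vertical leg: A = 32 × 135 = 4320.00, centroid at (16.00, 67.50).
horizontal leg: A = 115 × 28 = 3220.00, centroid at (89.50, 14.00).
ΣA = 7540.00 mm²
ΣAx_c = (4320.00)(16.00) + (3220.00)(89.50) = 357310.00 mm³
ΣAy_c = (4320.00)(67.50) + (3220.00)(14.00) = 336680.00 mm³
x_c = 357310.00 / 7540.00 = 47.39 mm
y_c = 336680.00 / 7540.00 = 44.65 mm

x_c = 47.39 mm, y_c = 44.65 mm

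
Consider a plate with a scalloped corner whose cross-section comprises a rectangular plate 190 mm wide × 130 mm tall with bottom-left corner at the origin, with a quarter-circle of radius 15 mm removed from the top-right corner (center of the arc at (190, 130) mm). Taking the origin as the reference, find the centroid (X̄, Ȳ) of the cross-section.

Part | A | x̄ᵢ | ȳᵢ | A·x̄ᵢ | A·ȳᵢ
plate | 24700.00 | 95.00 | 65.00 | 2346500.00 | 1605500.00
removed quarter-circle | -176.71 | 183.63 | 123.63 | -32450.77 | -21847.90
Σ | 24523.29 |  |  | 2314049.23 | 1583652.10
X̄ = 2314049.23 / 24523.29 = 94.36 mm
Ȳ = 1583652.10 / 24523.29 = 64.58 mm

X̄ = 94.36 mm, Ȳ = 64.58 mm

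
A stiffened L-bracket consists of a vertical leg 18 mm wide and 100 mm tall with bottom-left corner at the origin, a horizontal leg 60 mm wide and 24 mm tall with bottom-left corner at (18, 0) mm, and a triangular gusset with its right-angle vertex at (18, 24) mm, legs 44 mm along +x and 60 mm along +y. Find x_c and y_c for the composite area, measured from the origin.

x_c = 28.17 mm, y_c = 36.26 mm

vertical leg: A = 18 × 100 = 1800.00, centroid at (9.00, 50.00).
horizontal leg: A = 60 × 24 = 1440.00, centroid at (48.00, 12.00).
gusset: A = ½·44·60 = 1320.00, centroid at (32.67, 44.00).
ΣA = 4560.00 mm², ΣAx_c = 128440.00 mm³, ΣAy_c = 165360.00 mm³.
x_c = 128440.00/4560.00 = 28.17 mm; y_c = 165360.00/4560.00 = 36.26 mm.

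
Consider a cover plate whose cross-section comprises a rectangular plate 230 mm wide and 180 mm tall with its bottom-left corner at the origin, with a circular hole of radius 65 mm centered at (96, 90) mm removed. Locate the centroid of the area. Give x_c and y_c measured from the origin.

x_c = 123.97 mm, y_c = 90.00 mm

plate: A = 230 × 180 = 41400.00, centroid at (115.00, 90.00).
hole: A = −π·65² = -13273.23, centroid at (96.00, 90.00).
ΣA = 28126.77 mm²
ΣAx_c = (41400.00)(115.00) + (-13273.23)(96.00) = 3486770.02 mm³
ΣAy_c = (41400.00)(90.00) + (-13273.23)(90.00) = 2531409.39 mm³
x_c = 3486770.02 / 28126.77 = 123.97 mm
y_c = 2531409.39 / 28126.77 = 90.00 mm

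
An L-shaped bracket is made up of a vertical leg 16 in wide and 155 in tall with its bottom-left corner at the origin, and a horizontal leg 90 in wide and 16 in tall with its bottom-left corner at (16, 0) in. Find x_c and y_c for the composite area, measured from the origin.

Part | A | x̄ᵢ | ȳᵢ | A·x̄ᵢ | A·ȳᵢ
vertical leg | 2480.00 | 8.00 | 77.50 | 19840.00 | 192200.00
horizontal leg | 1440.00 | 61.00 | 8.00 | 87840.00 | 11520.00
Σ | 3920.00 |  |  | 107680.00 | 203720.00
x_c = 107680.00 / 3920.00 = 27.47 in
y_c = 203720.00 / 3920.00 = 51.97 in

x_c = 27.47 in, y_c = 51.97 in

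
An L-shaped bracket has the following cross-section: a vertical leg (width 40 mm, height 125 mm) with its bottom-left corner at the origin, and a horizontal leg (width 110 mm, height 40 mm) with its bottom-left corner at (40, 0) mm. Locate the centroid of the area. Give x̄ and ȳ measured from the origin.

x̄ = 55.11 mm, ȳ = 42.61 mm

vertical leg: A = 40 × 125 = 5000.00, centroid at (20.00, 62.50).
horizontal leg: A = 110 × 40 = 4400.00, centroid at (95.00, 20.00).
ΣA = 9400.00 mm²
ΣAx̄ = (5000.00)(20.00) + (4400.00)(95.00) = 518000.00 mm³
ΣAȳ = (5000.00)(62.50) + (4400.00)(20.00) = 400500.00 mm³
x̄ = 518000.00 / 9400.00 = 55.11 mm
ȳ = 400500.00 / 9400.00 = 42.61 mm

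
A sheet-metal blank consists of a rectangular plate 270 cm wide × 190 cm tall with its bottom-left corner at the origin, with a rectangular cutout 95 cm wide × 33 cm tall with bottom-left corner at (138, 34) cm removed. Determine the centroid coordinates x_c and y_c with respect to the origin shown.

plate: A = 270 × 190 = 51300.00, centroid at (135.00, 95.00).
hole: A = −(95 × 33) = -3135.00, centroid at (185.50, 50.50).
ΣA = 48165.00 cm², ΣAx_c = 6343957.50 cm³, ΣAy_c = 4715182.50 cm³.
x_c = 6343957.50/48165.00 = 131.71 cm; y_c = 4715182.50/48165.00 = 97.90 cm.

x_c = 131.71 cm, y_c = 97.90 cm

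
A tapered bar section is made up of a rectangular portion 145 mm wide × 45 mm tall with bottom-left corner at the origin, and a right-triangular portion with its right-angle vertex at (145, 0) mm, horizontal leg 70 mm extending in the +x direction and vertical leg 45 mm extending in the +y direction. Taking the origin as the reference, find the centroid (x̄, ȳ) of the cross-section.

x̄ = 91.13 mm, ȳ = 21.04 mm

Part | A | x̄ᵢ | ȳᵢ | A·x̄ᵢ | A·ȳᵢ
rectangular portion | 6525.00 | 72.50 | 22.50 | 473062.50 | 146812.50
triangular portion | 1575.00 | 168.33 | 15.00 | 265125.00 | 23625.00
Σ | 8100.00 |  |  | 738187.50 | 170437.50
x̄ = 738187.50 / 8100.00 = 91.13 mm
ȳ = 170437.50 / 8100.00 = 21.04 mm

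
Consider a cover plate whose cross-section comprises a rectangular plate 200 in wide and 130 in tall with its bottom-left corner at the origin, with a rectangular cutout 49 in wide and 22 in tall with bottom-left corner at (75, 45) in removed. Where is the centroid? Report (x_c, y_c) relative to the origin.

x_c = 100.02 in, y_c = 65.39 in

plate: A = 200 × 130 = 26000.00, centroid at (100.00, 65.00).
hole: A = −(49 × 22) = -1078.00, centroid at (99.50, 56.00).
ΣA = 24922.00 in²
ΣAx_c = (26000.00)(100.00) + (-1078.00)(99.50) = 2492739.00 in³
ΣAy_c = (26000.00)(65.00) + (-1078.00)(56.00) = 1629632.00 in³
x_c = 2492739.00 / 24922.00 = 100.02 in
y_c = 1629632.00 / 24922.00 = 65.39 in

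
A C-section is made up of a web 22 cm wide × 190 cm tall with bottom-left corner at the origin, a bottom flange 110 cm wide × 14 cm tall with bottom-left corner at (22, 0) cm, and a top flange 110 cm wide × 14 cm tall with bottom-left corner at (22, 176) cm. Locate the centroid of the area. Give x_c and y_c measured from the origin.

Part | A | x̄ᵢ | ȳᵢ | A·x̄ᵢ | A·ȳᵢ
web | 4180.00 | 11.00 | 95.00 | 45980.00 | 397100.00
bottom flange | 1540.00 | 77.00 | 7.00 | 118580.00 | 10780.00
top flange | 1540.00 | 77.00 | 183.00 | 118580.00 | 281820.00
Σ | 7260.00 |  |  | 283140.00 | 689700.00
x_c = 283140.00 / 7260.00 = 39.00 cm
y_c = 689700.00 / 7260.00 = 95.00 cm

x_c = 39.00 cm, y_c = 95.00 cm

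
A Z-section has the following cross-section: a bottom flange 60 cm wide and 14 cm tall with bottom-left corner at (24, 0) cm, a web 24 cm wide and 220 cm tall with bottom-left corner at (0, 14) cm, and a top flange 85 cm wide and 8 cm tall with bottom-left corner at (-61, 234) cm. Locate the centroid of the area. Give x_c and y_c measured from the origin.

x_c = 14.14 cm, y_c = 120.95 cm

Part | A | x̄ᵢ | ȳᵢ | A·x̄ᵢ | A·ȳᵢ
bottom flange | 840.00 | 54.00 | 7.00 | 45360.00 | 5880.00
web | 5280.00 | 12.00 | 124.00 | 63360.00 | 654720.00
top flange | 680.00 | -18.50 | 238.00 | -12580.00 | 161840.00
Σ | 6800.00 |  |  | 96140.00 | 822440.00
x_c = 96140.00 / 6800.00 = 14.14 cm
y_c = 822440.00 / 6800.00 = 120.95 cm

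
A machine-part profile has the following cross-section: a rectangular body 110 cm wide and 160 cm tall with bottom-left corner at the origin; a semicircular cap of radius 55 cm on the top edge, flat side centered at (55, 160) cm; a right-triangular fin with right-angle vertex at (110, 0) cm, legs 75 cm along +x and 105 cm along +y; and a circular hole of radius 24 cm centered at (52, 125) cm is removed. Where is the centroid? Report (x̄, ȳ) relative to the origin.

x̄ = 68.09 cm, ȳ = 89.49 cm

rectangular body: A = 110 × 160 = 17600.00, centroid at (55.00, 80.00).
semicircular top: A = ½π·55² = 4751.66, centroid at (55.00, 183.34).
triangular fin: A = ½·75·105 = 3937.50, centroid at (135.00, 35.00).
hole: A = −π·24² = -1809.56, centroid at (52.00, 125.00).
ΣA = 24479.60 cm²
ΣAx̄ = (17600.00)(55.00) + (4751.66)(55.00) + (3937.50)(135.00) + (-1809.56)(52.00) = 1666806.76 cm³
ΣAȳ = (17600.00)(80.00) + (4751.66)(183.34) + (3937.50)(35.00) + (-1809.56)(125.00) = 2190799.92 cm³
x̄ = 1666806.76 / 24479.60 = 68.09 cm
ȳ = 2190799.92 / 24479.60 = 89.49 cm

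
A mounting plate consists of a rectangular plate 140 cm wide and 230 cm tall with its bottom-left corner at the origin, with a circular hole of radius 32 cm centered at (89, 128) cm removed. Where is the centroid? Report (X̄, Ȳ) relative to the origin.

X̄ = 67.89 cm, Ȳ = 113.56 cm

plate: A = 140 × 230 = 32200.00, centroid at (70.00, 115.00).
hole: A = −π·32² = -3216.99, centroid at (89.00, 128.00).
ΣA = 28983.01 cm², ΣAX̄ = 1967687.81 cm³, ΣAȲ = 3291225.17 cm³.
X̄ = 1967687.81/28983.01 = 67.89 cm; Ȳ = 3291225.17/28983.01 = 113.56 cm.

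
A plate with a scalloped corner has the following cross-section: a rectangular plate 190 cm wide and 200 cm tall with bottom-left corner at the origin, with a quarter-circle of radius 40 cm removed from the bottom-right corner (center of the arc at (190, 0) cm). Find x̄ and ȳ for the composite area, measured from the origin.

x̄ = 92.33 cm, ȳ = 102.84 cm

Part | A | x̄ᵢ | ȳᵢ | A·x̄ᵢ | A·ȳᵢ
plate | 38000.00 | 95.00 | 100.00 | 3610000.00 | 3800000.00
removed quarter-circle | -1256.64 | 173.02 | 16.98 | -217427.71 | -21333.33
Σ | 36743.36 |  |  | 3392572.29 | 3778666.67
x̄ = 3392572.29 / 36743.36 = 92.33 cm
ȳ = 3778666.67 / 36743.36 = 102.84 cm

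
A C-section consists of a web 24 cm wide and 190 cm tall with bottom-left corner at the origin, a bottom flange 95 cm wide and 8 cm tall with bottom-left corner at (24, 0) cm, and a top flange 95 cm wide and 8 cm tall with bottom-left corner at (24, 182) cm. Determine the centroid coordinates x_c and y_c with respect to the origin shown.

web: A = 24 × 190 = 4560.00, centroid at (12.00, 95.00).
bottom flange: A = 95 × 8 = 760.00, centroid at (71.50, 4.00).
top flange: A = 95 × 8 = 760.00, centroid at (71.50, 186.00).
ΣA = 6080.00 cm², ΣAx_c = 163400.00 cm³, ΣAy_c = 577600.00 cm³.
x_c = 163400.00/6080.00 = 26.88 cm; y_c = 577600.00/6080.00 = 95.00 cm.

x_c = 26.88 cm, y_c = 95.00 cm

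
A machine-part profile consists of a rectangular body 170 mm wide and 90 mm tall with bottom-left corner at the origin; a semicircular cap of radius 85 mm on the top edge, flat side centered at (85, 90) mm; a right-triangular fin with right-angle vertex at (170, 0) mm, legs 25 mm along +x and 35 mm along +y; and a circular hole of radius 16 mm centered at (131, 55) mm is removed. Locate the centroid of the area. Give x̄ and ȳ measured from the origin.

Part | A | x̄ᵢ | ȳᵢ | A·x̄ᵢ | A·ȳᵢ
rectangular body | 15300.00 | 85.00 | 45.00 | 1300500.00 | 688500.00
semicircular top | 11349.00 | 85.00 | 126.08 | 964665.29 | 1430826.98
triangular fin | 437.50 | 178.33 | 11.67 | 78020.83 | 5104.17
hole | -804.25 | 131.00 | 55.00 | -105356.45 | -44233.62
Σ | 26282.26 |  |  | 2237829.68 | 2080197.52
x̄ = 2237829.68 / 26282.26 = 85.15 mm
ȳ = 2080197.52 / 26282.26 = 79.15 mm

x̄ = 85.15 mm, ȳ = 79.15 mm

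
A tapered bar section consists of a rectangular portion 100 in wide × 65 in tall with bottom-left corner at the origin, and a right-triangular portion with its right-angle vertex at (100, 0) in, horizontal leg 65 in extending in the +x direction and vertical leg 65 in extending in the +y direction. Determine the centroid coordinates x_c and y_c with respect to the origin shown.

rectangular portion: A = 100 × 65 = 6500.00, centroid at (50.00, 32.50).
triangular portion: A = ½·65·65 = 2112.50, centroid at (121.67, 21.67).
ΣA = 8612.50 in²
ΣAx_c = (6500.00)(50.00) + (2112.50)(121.67) = 582020.83 in³
ΣAy_c = (6500.00)(32.50) + (2112.50)(21.67) = 257020.83 in³
x_c = 582020.83 / 8612.50 = 67.58 in
y_c = 257020.83 / 8612.50 = 29.84 in

x_c = 67.58 in, y_c = 29.84 in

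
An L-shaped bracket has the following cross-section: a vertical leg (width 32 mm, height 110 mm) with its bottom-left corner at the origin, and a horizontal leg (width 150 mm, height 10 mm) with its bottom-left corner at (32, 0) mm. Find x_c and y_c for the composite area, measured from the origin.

vertical leg: A = 32 × 110 = 3520.00, centroid at (16.00, 55.00).
horizontal leg: A = 150 × 10 = 1500.00, centroid at (107.00, 5.00).
ΣA = 5020.00 mm², ΣAx_c = 216820.00 mm³, ΣAy_c = 201100.00 mm³.
x_c = 216820.00/5020.00 = 43.19 mm; y_c = 201100.00/5020.00 = 40.06 mm.

x_c = 43.19 mm, y_c = 40.06 mm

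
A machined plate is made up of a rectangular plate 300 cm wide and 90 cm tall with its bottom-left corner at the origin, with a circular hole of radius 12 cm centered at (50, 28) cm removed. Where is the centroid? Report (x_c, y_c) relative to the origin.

plate: A = 300 × 90 = 27000.00, centroid at (150.00, 45.00).
hole: A = −π·12² = -452.39, centroid at (50.00, 28.00).
ΣA = 26547.61 cm²
ΣAx_c = (27000.00)(150.00) + (-452.39)(50.00) = 4027380.53 cm³
ΣAy_c = (27000.00)(45.00) + (-452.39)(28.00) = 1202333.10 cm³
x_c = 4027380.53 / 26547.61 = 151.70 cm
y_c = 1202333.10 / 26547.61 = 45.29 cm

x_c = 151.70 cm, y_c = 45.29 cm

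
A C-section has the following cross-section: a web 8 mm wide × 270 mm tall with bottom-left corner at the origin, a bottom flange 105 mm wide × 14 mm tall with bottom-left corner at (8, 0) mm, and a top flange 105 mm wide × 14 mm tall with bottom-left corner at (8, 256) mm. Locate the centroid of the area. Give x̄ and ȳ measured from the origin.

Part | A | x̄ᵢ | ȳᵢ | A·x̄ᵢ | A·ȳᵢ
web | 2160.00 | 4.00 | 135.00 | 8640.00 | 291600.00
bottom flange | 1470.00 | 60.50 | 7.00 | 88935.00 | 10290.00
top flange | 1470.00 | 60.50 | 263.00 | 88935.00 | 386610.00
Σ | 5100.00 |  |  | 186510.00 | 688500.00
x̄ = 186510.00 / 5100.00 = 36.57 mm
ȳ = 688500.00 / 5100.00 = 135.00 mm

x̄ = 36.57 mm, ȳ = 135.00 mm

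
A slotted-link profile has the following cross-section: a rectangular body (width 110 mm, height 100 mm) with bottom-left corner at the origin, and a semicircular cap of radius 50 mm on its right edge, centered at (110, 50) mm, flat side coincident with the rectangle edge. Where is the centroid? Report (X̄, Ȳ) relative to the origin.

X̄ = 75.05 mm, Ȳ = 50.00 mm

Part | A | x̄ᵢ | ȳᵢ | A·x̄ᵢ | A·ȳᵢ
rectangular body | 11000.00 | 55.00 | 50.00 | 605000.00 | 550000.00
semicircular end | 3926.99 | 131.22 | 50.00 | 515302.32 | 196349.54
Σ | 14926.99 |  |  | 1120302.32 | 746349.54
X̄ = 1120302.32 / 14926.99 = 75.05 mm
Ȳ = 746349.54 / 14926.99 = 50.00 mm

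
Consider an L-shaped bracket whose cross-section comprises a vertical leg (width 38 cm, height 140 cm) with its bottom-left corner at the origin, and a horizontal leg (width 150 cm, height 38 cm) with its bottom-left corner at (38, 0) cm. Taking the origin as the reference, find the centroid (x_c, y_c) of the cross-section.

x_c = 67.62 cm, y_c = 43.62 cm

vertical leg: A = 38 × 140 = 5320.00, centroid at (19.00, 70.00).
horizontal leg: A = 150 × 38 = 5700.00, centroid at (113.00, 19.00).
ΣA = 11020.00 cm²
ΣAx_c = (5320.00)(19.00) + (5700.00)(113.00) = 745180.00 cm³
ΣAy_c = (5320.00)(70.00) + (5700.00)(19.00) = 480700.00 cm³
x_c = 745180.00 / 11020.00 = 67.62 cm
y_c = 480700.00 / 11020.00 = 43.62 cm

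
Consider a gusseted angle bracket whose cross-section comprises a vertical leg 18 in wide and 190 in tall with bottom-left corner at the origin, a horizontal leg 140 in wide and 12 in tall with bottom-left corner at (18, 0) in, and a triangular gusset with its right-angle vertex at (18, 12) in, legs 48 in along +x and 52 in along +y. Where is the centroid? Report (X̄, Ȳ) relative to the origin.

vertical leg: A = 18 × 190 = 3420.00, centroid at (9.00, 95.00).
horizontal leg: A = 140 × 12 = 1680.00, centroid at (88.00, 6.00).
gusset: A = ½·48·52 = 1248.00, centroid at (34.00, 29.33).
ΣA = 6348.00 in², ΣAX̄ = 221052.00 in³, ΣAȲ = 371588.00 in³.
X̄ = 221052.00/6348.00 = 34.82 in; Ȳ = 371588.00/6348.00 = 58.54 in.

X̄ = 34.82 in, Ȳ = 58.54 in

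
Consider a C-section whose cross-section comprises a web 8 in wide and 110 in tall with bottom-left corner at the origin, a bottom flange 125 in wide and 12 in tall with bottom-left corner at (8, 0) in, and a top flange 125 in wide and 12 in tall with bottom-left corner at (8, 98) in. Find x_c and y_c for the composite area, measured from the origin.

web: A = 8 × 110 = 880.00, centroid at (4.00, 55.00).
bottom flange: A = 125 × 12 = 1500.00, centroid at (70.50, 6.00).
top flange: A = 125 × 12 = 1500.00, centroid at (70.50, 104.00).
ΣA = 3880.00 in²
ΣAx_c = (880.00)(4.00) + (1500.00)(70.50) + (1500.00)(70.50) = 215020.00 in³
ΣAy_c = (880.00)(55.00) + (1500.00)(6.00) + (1500.00)(104.00) = 213400.00 in³
x_c = 215020.00 / 3880.00 = 55.42 in
y_c = 213400.00 / 3880.00 = 55.00 in

x_c = 55.42 in, y_c = 55.00 in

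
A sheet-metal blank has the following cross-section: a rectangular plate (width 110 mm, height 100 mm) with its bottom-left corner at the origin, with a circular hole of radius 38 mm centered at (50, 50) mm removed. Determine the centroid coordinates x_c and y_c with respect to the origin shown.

plate: A = 110 × 100 = 11000.00, centroid at (55.00, 50.00).
hole: A = −π·38² = -4536.46, centroid at (50.00, 50.00).
ΣA = 6463.54 mm²
ΣAx_c = (11000.00)(55.00) + (-4536.46)(50.00) = 378177.01 mm³
ΣAy_c = (11000.00)(50.00) + (-4536.46)(50.00) = 323177.01 mm³
x_c = 378177.01 / 6463.54 = 58.51 mm
y_c = 323177.01 / 6463.54 = 50.00 mm

x_c = 58.51 mm, y_c = 50.00 mm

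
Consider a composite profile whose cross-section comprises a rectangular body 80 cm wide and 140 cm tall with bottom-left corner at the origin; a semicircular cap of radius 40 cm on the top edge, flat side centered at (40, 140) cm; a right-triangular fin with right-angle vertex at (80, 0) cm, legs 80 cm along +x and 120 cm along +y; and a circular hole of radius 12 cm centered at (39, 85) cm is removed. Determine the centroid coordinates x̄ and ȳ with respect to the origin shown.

x̄ = 57.74 cm, ȳ = 73.75 cm

rectangular body: A = 80 × 140 = 11200.00, centroid at (40.00, 70.00).
semicircular top: A = ½π·40² = 2513.27, centroid at (40.00, 156.98).
triangular fin: A = ½·80·120 = 4800.00, centroid at (106.67, 40.00).
hole: A = −π·12² = -452.39, centroid at (39.00, 85.00).
ΣA = 18060.88 cm²
ΣAx̄ = (11200.00)(40.00) + (2513.27)(40.00) + (4800.00)(106.67) + (-452.39)(39.00) = 1042887.78 cm³
ΣAȳ = (11200.00)(70.00) + (2513.27)(156.98) + (4800.00)(40.00) + (-452.39)(85.00) = 1332071.95 cm³
x̄ = 1042887.78 / 18060.88 = 57.74 cm
ȳ = 1332071.95 / 18060.88 = 73.75 cm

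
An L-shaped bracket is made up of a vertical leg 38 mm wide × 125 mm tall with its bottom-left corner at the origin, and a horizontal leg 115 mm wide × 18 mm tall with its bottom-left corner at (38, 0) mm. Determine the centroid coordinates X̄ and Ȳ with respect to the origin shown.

vertical leg: A = 38 × 125 = 4750.00, centroid at (19.00, 62.50).
horizontal leg: A = 115 × 18 = 2070.00, centroid at (95.50, 9.00).
ΣA = 6820.00 mm²
ΣAX̄ = (4750.00)(19.00) + (2070.00)(95.50) = 287935.00 mm³
ΣAȲ = (4750.00)(62.50) + (2070.00)(9.00) = 315505.00 mm³
X̄ = 287935.00 / 6820.00 = 42.22 mm
Ȳ = 315505.00 / 6820.00 = 46.26 mm

X̄ = 42.22 mm, Ȳ = 46.26 mm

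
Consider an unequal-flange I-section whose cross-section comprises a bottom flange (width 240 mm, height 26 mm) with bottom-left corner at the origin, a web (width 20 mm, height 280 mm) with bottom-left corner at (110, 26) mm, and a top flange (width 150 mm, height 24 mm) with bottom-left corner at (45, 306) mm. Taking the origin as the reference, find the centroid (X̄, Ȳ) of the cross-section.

bottom flange: A = 240 × 26 = 6240.00, centroid at (120.00, 13.00).
web: A = 20 × 280 = 5600.00, centroid at (120.00, 166.00).
top flange: A = 150 × 24 = 3600.00, centroid at (120.00, 318.00).
ΣA = 15440.00 mm², ΣAX̄ = 1852800.00 mm³, ΣAȲ = 2155520.00 mm³.
X̄ = 1852800.00/15440.00 = 120.00 mm; Ȳ = 2155520.00/15440.00 = 139.61 mm.

X̄ = 120.00 mm, Ȳ = 139.61 mm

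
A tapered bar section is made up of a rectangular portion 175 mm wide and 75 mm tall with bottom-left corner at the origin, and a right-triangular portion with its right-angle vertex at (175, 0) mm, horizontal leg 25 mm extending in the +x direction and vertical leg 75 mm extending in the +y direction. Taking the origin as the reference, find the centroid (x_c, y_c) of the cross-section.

rectangular portion: A = 175 × 75 = 13125.00, centroid at (87.50, 37.50).
triangular portion: A = ½·25·75 = 937.50, centroid at (183.33, 25.00).
ΣA = 14062.50 mm², ΣAx_c = 1320312.50 mm³, ΣAy_c = 515625.00 mm³.
x_c = 1320312.50/14062.50 = 93.89 mm; y_c = 515625.00/14062.50 = 36.67 mm.

x_c = 93.89 mm, y_c = 36.67 mm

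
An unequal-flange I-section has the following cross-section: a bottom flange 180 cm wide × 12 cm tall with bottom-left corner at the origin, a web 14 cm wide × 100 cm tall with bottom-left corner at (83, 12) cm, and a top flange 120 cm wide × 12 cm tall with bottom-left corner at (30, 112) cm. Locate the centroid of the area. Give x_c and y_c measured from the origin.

x_c = 90.00 cm, y_c = 53.94 cm

bottom flange: A = 180 × 12 = 2160.00, centroid at (90.00, 6.00).
web: A = 14 × 100 = 1400.00, centroid at (90.00, 62.00).
top flange: A = 120 × 12 = 1440.00, centroid at (90.00, 118.00).
ΣA = 5000.00 cm²
ΣAx_c = (2160.00)(90.00) + (1400.00)(90.00) + (1440.00)(90.00) = 450000.00 cm³
ΣAy_c = (2160.00)(6.00) + (1400.00)(62.00) + (1440.00)(118.00) = 269680.00 cm³
x_c = 450000.00 / 5000.00 = 90.00 cm
y_c = 269680.00 / 5000.00 = 53.94 cm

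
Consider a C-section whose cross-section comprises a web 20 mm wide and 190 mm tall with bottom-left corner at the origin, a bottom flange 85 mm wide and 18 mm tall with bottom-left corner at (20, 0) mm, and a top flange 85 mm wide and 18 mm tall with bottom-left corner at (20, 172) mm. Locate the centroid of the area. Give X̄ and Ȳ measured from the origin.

X̄ = 33.42 mm, Ȳ = 95.00 mm

Part | A | x̄ᵢ | ȳᵢ | A·x̄ᵢ | A·ȳᵢ
web | 3800.00 | 10.00 | 95.00 | 38000.00 | 361000.00
bottom flange | 1530.00 | 62.50 | 9.00 | 95625.00 | 13770.00
top flange | 1530.00 | 62.50 | 181.00 | 95625.00 | 276930.00
Σ | 6860.00 |  |  | 229250.00 | 651700.00
X̄ = 229250.00 / 6860.00 = 33.42 mm
Ȳ = 651700.00 / 6860.00 = 95.00 mm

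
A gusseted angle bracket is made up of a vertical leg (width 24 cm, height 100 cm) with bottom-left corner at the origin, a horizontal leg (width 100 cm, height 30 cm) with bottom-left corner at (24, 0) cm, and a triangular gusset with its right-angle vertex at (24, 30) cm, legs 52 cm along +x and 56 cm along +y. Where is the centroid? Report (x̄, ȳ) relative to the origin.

x̄ = 45.36 cm, ȳ = 34.40 cm

vertical leg: A = 24 × 100 = 2400.00, centroid at (12.00, 50.00).
horizontal leg: A = 100 × 30 = 3000.00, centroid at (74.00, 15.00).
gusset: A = ½·52·56 = 1456.00, centroid at (41.33, 48.67).
ΣA = 6856.00 cm²
ΣAx̄ = (2400.00)(12.00) + (3000.00)(74.00) + (1456.00)(41.33) = 310981.33 cm³
ΣAȳ = (2400.00)(50.00) + (3000.00)(15.00) + (1456.00)(48.67) = 235858.67 cm³
x̄ = 310981.33 / 6856.00 = 45.36 cm
ȳ = 235858.67 / 6856.00 = 34.40 cm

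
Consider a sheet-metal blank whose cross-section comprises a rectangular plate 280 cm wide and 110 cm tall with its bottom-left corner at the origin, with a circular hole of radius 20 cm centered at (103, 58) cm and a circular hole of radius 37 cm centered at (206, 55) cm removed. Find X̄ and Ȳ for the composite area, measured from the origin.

plate: A = 280 × 110 = 30800.00, centroid at (140.00, 55.00).
hole 1: A = −π·20² = -1256.64, centroid at (103.00, 58.00).
hole 2: A = −π·37² = -4300.84, centroid at (206.00, 55.00).
ΣA = 25242.52 cm²
ΣAX̄ = (30800.00)(140.00) + (-1256.64)(103.00) + (-4300.84)(206.00) = 3296593.27 cm³
ΣAȲ = (30800.00)(55.00) + (-1256.64)(58.00) + (-4300.84)(55.00) = 1384568.83 cm³
X̄ = 3296593.27 / 25242.52 = 130.60 cm
Ȳ = 1384568.83 / 25242.52 = 54.85 cm

X̄ = 130.60 cm, Ȳ = 54.85 cm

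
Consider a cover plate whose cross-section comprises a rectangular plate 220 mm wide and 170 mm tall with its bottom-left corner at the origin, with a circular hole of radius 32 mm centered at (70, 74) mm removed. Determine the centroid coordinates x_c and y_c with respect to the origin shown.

x_c = 113.76 mm, y_c = 86.04 mm

plate: A = 220 × 170 = 37400.00, centroid at (110.00, 85.00).
hole: A = −π·32² = -3216.99, centroid at (70.00, 74.00).
ΣA = 34183.01 mm², ΣAx_c = 3888810.64 mm³, ΣAy_c = 2940942.68 mm³.
x_c = 3888810.64/34183.01 = 113.76 mm; y_c = 2940942.68/34183.01 = 86.04 mm.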